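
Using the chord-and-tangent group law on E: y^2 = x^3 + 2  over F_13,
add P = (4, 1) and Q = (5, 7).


P != Q, so use the chord formula.
s = (y2 - y1) / (x2 - x1) = (6) / (1) mod 13 = 6
x3 = s^2 - x1 - x2 mod 13 = 6^2 - 4 - 5 = 1
y3 = s (x1 - x3) - y1 mod 13 = 6 * (4 - 1) - 1 = 4

P + Q = (1, 4)


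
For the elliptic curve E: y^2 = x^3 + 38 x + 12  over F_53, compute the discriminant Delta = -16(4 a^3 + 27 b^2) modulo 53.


4 a^3 + 27 b^2 = 4*38^3 + 27*12^2 = 219488 + 3888 = 223376
Delta = -16 * (223376) = -3574016
Delta mod 53 = 39

Delta = 39 (mod 53)


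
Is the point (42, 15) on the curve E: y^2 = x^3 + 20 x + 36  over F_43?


Check whether y^2 = x^3 + 20 x + 36 (mod 43) for (x, y) = (42, 15).
LHS: y^2 = 15^2 mod 43 = 10
RHS: x^3 + 20 x + 36 = 42^3 + 20*42 + 36 mod 43 = 15
LHS != RHS

No, not on the curve


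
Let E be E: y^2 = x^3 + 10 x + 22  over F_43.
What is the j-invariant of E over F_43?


Delta = -16(4 a^3 + 27 b^2) mod 43 = 5
-1728 * (4 a)^3 = -1728 * (4*10)^3 mod 43 = 1
j = 1 * 5^(-1) mod 43 = 26

j = 26 (mod 43)


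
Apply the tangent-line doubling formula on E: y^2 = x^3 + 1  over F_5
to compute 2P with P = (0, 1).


Doubling: s = (3 x1^2 + a) / (2 y1)
s = (3*0^2 + 0) / (2*1) mod 5 = 0
x3 = s^2 - 2 x1 mod 5 = 0^2 - 2*0 = 0
y3 = s (x1 - x3) - y1 mod 5 = 0 * (0 - 0) - 1 = 4

2P = (0, 4)


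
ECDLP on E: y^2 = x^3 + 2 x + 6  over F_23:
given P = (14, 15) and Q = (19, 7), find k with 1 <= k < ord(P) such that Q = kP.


Enumerate multiples of P until we hit Q = (19, 7):
  1P = (14, 15)
  2P = (1, 3)
  3P = (3, 4)
  4P = (7, 15)
  5P = (2, 8)
  6P = (19, 7)
Match found at i = 6.

k = 6


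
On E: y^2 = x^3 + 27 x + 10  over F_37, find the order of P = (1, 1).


Compute successive multiples of P until we hit O:
  1P = (1, 1)
  2P = (1, 36)
  3P = O

ord(P) = 3


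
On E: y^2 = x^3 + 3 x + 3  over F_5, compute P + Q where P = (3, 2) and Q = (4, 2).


P != Q, so use the chord formula.
s = (y2 - y1) / (x2 - x1) = (0) / (1) mod 5 = 0
x3 = s^2 - x1 - x2 mod 5 = 0^2 - 3 - 4 = 3
y3 = s (x1 - x3) - y1 mod 5 = 0 * (3 - 3) - 2 = 3

P + Q = (3, 3)


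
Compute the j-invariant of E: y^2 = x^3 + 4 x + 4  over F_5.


Delta = -16(4 a^3 + 27 b^2) mod 5 = 2
-1728 * (4 a)^3 = -1728 * (4*4)^3 mod 5 = 2
j = 2 * 2^(-1) mod 5 = 1

j = 1 (mod 5)


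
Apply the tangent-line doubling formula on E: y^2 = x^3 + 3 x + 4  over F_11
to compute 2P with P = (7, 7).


Doubling: s = (3 x1^2 + a) / (2 y1)
s = (3*7^2 + 3) / (2*7) mod 11 = 6
x3 = s^2 - 2 x1 mod 11 = 6^2 - 2*7 = 0
y3 = s (x1 - x3) - y1 mod 11 = 6 * (7 - 0) - 7 = 2

2P = (0, 2)


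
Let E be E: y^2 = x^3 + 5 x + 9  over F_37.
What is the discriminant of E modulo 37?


4 a^3 + 27 b^2 = 4*5^3 + 27*9^2 = 500 + 2187 = 2687
Delta = -16 * (2687) = -42992
Delta mod 37 = 2

Delta = 2 (mod 37)


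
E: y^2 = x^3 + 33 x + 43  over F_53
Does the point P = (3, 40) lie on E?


Check whether y^2 = x^3 + 33 x + 43 (mod 53) for (x, y) = (3, 40).
LHS: y^2 = 40^2 mod 53 = 10
RHS: x^3 + 33 x + 43 = 3^3 + 33*3 + 43 mod 53 = 10
LHS = RHS

Yes, on the curve


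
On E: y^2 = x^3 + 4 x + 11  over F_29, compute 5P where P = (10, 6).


k = 5 = 101_2 (binary, LSB first: 101)
Double-and-add from P = (10, 6):
  bit 0 = 1: acc = O + (10, 6) = (10, 6)
  bit 1 = 0: acc unchanged = (10, 6)
  bit 2 = 1: acc = (10, 6) + (4, 27) = (20, 0)

5P = (20, 0)


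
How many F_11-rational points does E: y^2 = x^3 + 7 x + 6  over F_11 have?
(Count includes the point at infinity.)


For each x in F_11, count y with y^2 = x^3 + 7 x + 6 mod 11:
  x = 1: RHS = 3, y in [5, 6]  -> 2 point(s)
  x = 5: RHS = 1, y in [1, 10]  -> 2 point(s)
  x = 6: RHS = 0, y in [0]  -> 1 point(s)
  x = 10: RHS = 9, y in [3, 8]  -> 2 point(s)
Affine points: 7. Add the point at infinity: total = 8.

#E(F_11) = 8


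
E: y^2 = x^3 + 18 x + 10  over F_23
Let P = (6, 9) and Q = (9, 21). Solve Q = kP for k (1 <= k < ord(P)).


Enumerate multiples of P until we hit Q = (9, 21):
  1P = (6, 9)
  2P = (14, 4)
  3P = (21, 9)
  4P = (19, 14)
  5P = (4, 13)
  6P = (17, 13)
  7P = (18, 18)
  8P = (1, 12)
  9P = (9, 2)
  10P = (16, 22)
  11P = (2, 10)
  12P = (5, 8)
  13P = (13, 7)
  14P = (13, 16)
  15P = (5, 15)
  16P = (2, 13)
  17P = (16, 1)
  18P = (9, 21)
Match found at i = 18.

k = 18


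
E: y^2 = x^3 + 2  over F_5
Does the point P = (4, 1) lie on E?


Check whether y^2 = x^3 + 0 x + 2 (mod 5) for (x, y) = (4, 1).
LHS: y^2 = 1^2 mod 5 = 1
RHS: x^3 + 0 x + 2 = 4^3 + 0*4 + 2 mod 5 = 1
LHS = RHS

Yes, on the curve


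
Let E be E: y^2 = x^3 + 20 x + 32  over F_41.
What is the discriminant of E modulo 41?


4 a^3 + 27 b^2 = 4*20^3 + 27*32^2 = 32000 + 27648 = 59648
Delta = -16 * (59648) = -954368
Delta mod 41 = 30

Delta = 30 (mod 41)


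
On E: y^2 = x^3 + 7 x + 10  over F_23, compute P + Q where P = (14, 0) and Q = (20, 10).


P != Q, so use the chord formula.
s = (y2 - y1) / (x2 - x1) = (10) / (6) mod 23 = 17
x3 = s^2 - x1 - x2 mod 23 = 17^2 - 14 - 20 = 2
y3 = s (x1 - x3) - y1 mod 23 = 17 * (14 - 2) - 0 = 20

P + Q = (2, 20)


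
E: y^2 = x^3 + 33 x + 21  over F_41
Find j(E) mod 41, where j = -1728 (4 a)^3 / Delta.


Delta = -16(4 a^3 + 27 b^2) mod 41 = 24
-1728 * (4 a)^3 = -1728 * (4*33)^3 mod 41 = 13
j = 13 * 24^(-1) mod 41 = 33

j = 33 (mod 41)


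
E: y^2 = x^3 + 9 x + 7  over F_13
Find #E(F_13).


For each x in F_13, count y with y^2 = x^3 + 9 x + 7 mod 13:
  x = 1: RHS = 4, y in [2, 11]  -> 2 point(s)
  x = 3: RHS = 9, y in [3, 10]  -> 2 point(s)
  x = 4: RHS = 3, y in [4, 9]  -> 2 point(s)
  x = 6: RHS = 4, y in [2, 11]  -> 2 point(s)
  x = 7: RHS = 10, y in [6, 7]  -> 2 point(s)
  x = 12: RHS = 10, y in [6, 7]  -> 2 point(s)
Affine points: 12. Add the point at infinity: total = 13.

#E(F_13) = 13


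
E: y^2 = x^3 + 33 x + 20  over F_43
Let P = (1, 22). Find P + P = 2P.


Doubling: s = (3 x1^2 + a) / (2 y1)
s = (3*1^2 + 33) / (2*22) mod 43 = 36
x3 = s^2 - 2 x1 mod 43 = 36^2 - 2*1 = 4
y3 = s (x1 - x3) - y1 mod 43 = 36 * (1 - 4) - 22 = 42

2P = (4, 42)


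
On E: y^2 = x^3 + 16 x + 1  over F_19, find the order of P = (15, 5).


Compute successive multiples of P until we hit O:
  1P = (15, 5)
  2P = (14, 9)
  3P = (6, 16)
  4P = (7, 0)
  5P = (6, 3)
  6P = (14, 10)
  7P = (15, 14)
  8P = O

ord(P) = 8


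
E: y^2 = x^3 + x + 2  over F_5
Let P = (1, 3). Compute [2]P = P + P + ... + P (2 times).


k = 2 = 10_2 (binary, LSB first: 01)
Double-and-add from P = (1, 3):
  bit 0 = 0: acc unchanged = O
  bit 1 = 1: acc = O + (4, 0) = (4, 0)

2P = (4, 0)


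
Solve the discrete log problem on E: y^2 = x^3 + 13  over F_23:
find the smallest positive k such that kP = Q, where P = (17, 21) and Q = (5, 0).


Enumerate multiples of P until we hit Q = (5, 0):
  1P = (17, 21)
  2P = (5, 0)
Match found at i = 2.

k = 2


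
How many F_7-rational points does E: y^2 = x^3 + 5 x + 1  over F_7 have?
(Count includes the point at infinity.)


For each x in F_7, count y with y^2 = x^3 + 5 x + 1 mod 7:
  x = 0: RHS = 1, y in [1, 6]  -> 2 point(s)
  x = 1: RHS = 0, y in [0]  -> 1 point(s)
  x = 3: RHS = 1, y in [1, 6]  -> 2 point(s)
  x = 4: RHS = 1, y in [1, 6]  -> 2 point(s)
  x = 5: RHS = 4, y in [2, 5]  -> 2 point(s)
  x = 6: RHS = 2, y in [3, 4]  -> 2 point(s)
Affine points: 11. Add the point at infinity: total = 12.

#E(F_7) = 12


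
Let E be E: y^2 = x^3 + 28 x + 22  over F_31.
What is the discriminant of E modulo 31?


4 a^3 + 27 b^2 = 4*28^3 + 27*22^2 = 87808 + 13068 = 100876
Delta = -16 * (100876) = -1614016
Delta mod 31 = 30

Delta = 30 (mod 31)


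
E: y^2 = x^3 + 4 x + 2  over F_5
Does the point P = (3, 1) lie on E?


Check whether y^2 = x^3 + 4 x + 2 (mod 5) for (x, y) = (3, 1).
LHS: y^2 = 1^2 mod 5 = 1
RHS: x^3 + 4 x + 2 = 3^3 + 4*3 + 2 mod 5 = 1
LHS = RHS

Yes, on the curve


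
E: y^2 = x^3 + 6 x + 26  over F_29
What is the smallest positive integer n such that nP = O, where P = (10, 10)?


Compute successive multiples of P until we hit O:
  1P = (10, 10)
  2P = (5, 23)
  3P = (8, 8)
  4P = (12, 17)
  5P = (12, 12)
  6P = (8, 21)
  7P = (5, 6)
  8P = (10, 19)
  ... (continuing to 9P)
  9P = O

ord(P) = 9


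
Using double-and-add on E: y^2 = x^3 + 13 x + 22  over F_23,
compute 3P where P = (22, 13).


k = 3 = 11_2 (binary, LSB first: 11)
Double-and-add from P = (22, 13):
  bit 0 = 1: acc = O + (22, 13) = (22, 13)
  bit 1 = 1: acc = (22, 13) + (10, 5) = (17, 21)

3P = (17, 21)


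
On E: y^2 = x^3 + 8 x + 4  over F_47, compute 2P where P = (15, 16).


Doubling: s = (3 x1^2 + a) / (2 y1)
s = (3*15^2 + 8) / (2*16) mod 47 = 14
x3 = s^2 - 2 x1 mod 47 = 14^2 - 2*15 = 25
y3 = s (x1 - x3) - y1 mod 47 = 14 * (15 - 25) - 16 = 32

2P = (25, 32)


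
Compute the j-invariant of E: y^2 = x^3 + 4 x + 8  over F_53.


Delta = -16(4 a^3 + 27 b^2) mod 53 = 3
-1728 * (4 a)^3 = -1728 * (4*4)^3 mod 53 = 50
j = 50 * 3^(-1) mod 53 = 52

j = 52 (mod 53)


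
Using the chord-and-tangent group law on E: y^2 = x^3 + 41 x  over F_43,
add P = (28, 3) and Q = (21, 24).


P != Q, so use the chord formula.
s = (y2 - y1) / (x2 - x1) = (21) / (36) mod 43 = 40
x3 = s^2 - x1 - x2 mod 43 = 40^2 - 28 - 21 = 3
y3 = s (x1 - x3) - y1 mod 43 = 40 * (28 - 3) - 3 = 8

P + Q = (3, 8)


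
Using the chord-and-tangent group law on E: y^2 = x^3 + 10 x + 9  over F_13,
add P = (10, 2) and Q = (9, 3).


P != Q, so use the chord formula.
s = (y2 - y1) / (x2 - x1) = (1) / (12) mod 13 = 12
x3 = s^2 - x1 - x2 mod 13 = 12^2 - 10 - 9 = 8
y3 = s (x1 - x3) - y1 mod 13 = 12 * (10 - 8) - 2 = 9

P + Q = (8, 9)


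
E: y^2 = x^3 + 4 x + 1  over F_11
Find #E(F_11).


For each x in F_11, count y with y^2 = x^3 + 4 x + 1 mod 11:
  x = 0: RHS = 1, y in [1, 10]  -> 2 point(s)
  x = 4: RHS = 4, y in [2, 9]  -> 2 point(s)
  x = 5: RHS = 3, y in [5, 6]  -> 2 point(s)
  x = 7: RHS = 9, y in [3, 8]  -> 2 point(s)
Affine points: 8. Add the point at infinity: total = 9.

#E(F_11) = 9


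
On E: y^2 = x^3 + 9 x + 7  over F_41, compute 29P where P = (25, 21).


k = 29 = 11101_2 (binary, LSB first: 10111)
Double-and-add from P = (25, 21):
  bit 0 = 1: acc = O + (25, 21) = (25, 21)
  bit 1 = 0: acc unchanged = (25, 21)
  bit 2 = 1: acc = (25, 21) + (11, 24) = (4, 36)
  bit 3 = 1: acc = (4, 36) + (15, 27) = (2, 22)
  bit 4 = 1: acc = (2, 22) + (12, 11) = (36, 40)

29P = (36, 40)


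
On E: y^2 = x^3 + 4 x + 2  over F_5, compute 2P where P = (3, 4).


Doubling: s = (3 x1^2 + a) / (2 y1)
s = (3*3^2 + 4) / (2*4) mod 5 = 2
x3 = s^2 - 2 x1 mod 5 = 2^2 - 2*3 = 3
y3 = s (x1 - x3) - y1 mod 5 = 2 * (3 - 3) - 4 = 1

2P = (3, 1)


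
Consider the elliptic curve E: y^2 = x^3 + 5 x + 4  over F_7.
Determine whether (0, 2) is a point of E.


Check whether y^2 = x^3 + 5 x + 4 (mod 7) for (x, y) = (0, 2).
LHS: y^2 = 2^2 mod 7 = 4
RHS: x^3 + 5 x + 4 = 0^3 + 5*0 + 4 mod 7 = 4
LHS = RHS

Yes, on the curve


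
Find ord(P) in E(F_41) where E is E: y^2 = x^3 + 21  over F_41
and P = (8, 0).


Compute successive multiples of P until we hit O:
  1P = (8, 0)
  2P = O

ord(P) = 2


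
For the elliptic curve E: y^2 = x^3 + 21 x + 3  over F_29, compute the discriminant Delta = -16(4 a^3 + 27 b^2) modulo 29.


4 a^3 + 27 b^2 = 4*21^3 + 27*3^2 = 37044 + 243 = 37287
Delta = -16 * (37287) = -596592
Delta mod 29 = 25

Delta = 25 (mod 29)


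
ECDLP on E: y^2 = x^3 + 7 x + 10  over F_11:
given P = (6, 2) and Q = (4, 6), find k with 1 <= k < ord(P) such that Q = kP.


Enumerate multiples of P until we hit Q = (4, 6):
  1P = (6, 2)
  2P = (4, 6)
Match found at i = 2.

k = 2


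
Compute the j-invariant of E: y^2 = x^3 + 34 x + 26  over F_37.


Delta = -16(4 a^3 + 27 b^2) mod 37 = 35
-1728 * (4 a)^3 = -1728 * (4*34)^3 mod 37 = 10
j = 10 * 35^(-1) mod 37 = 32

j = 32 (mod 37)


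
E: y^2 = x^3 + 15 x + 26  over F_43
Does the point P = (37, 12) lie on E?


Check whether y^2 = x^3 + 15 x + 26 (mod 43) for (x, y) = (37, 12).
LHS: y^2 = 12^2 mod 43 = 15
RHS: x^3 + 15 x + 26 = 37^3 + 15*37 + 26 mod 43 = 21
LHS != RHS

No, not on the curve


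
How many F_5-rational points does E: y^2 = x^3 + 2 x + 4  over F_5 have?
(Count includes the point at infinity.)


For each x in F_5, count y with y^2 = x^3 + 2 x + 4 mod 5:
  x = 0: RHS = 4, y in [2, 3]  -> 2 point(s)
  x = 2: RHS = 1, y in [1, 4]  -> 2 point(s)
  x = 4: RHS = 1, y in [1, 4]  -> 2 point(s)
Affine points: 6. Add the point at infinity: total = 7.

#E(F_5) = 7


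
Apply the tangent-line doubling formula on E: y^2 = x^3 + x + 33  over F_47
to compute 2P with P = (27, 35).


Doubling: s = (3 x1^2 + a) / (2 y1)
s = (3*27^2 + 1) / (2*35) mod 47 = 42
x3 = s^2 - 2 x1 mod 47 = 42^2 - 2*27 = 18
y3 = s (x1 - x3) - y1 mod 47 = 42 * (27 - 18) - 35 = 14

2P = (18, 14)


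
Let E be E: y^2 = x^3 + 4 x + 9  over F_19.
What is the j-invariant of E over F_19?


Delta = -16(4 a^3 + 27 b^2) mod 19 = 14
-1728 * (4 a)^3 = -1728 * (4*4)^3 mod 19 = 11
j = 11 * 14^(-1) mod 19 = 13

j = 13 (mod 19)


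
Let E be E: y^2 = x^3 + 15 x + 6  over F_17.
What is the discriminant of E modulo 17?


4 a^3 + 27 b^2 = 4*15^3 + 27*6^2 = 13500 + 972 = 14472
Delta = -16 * (14472) = -231552
Delta mod 17 = 5

Delta = 5 (mod 17)


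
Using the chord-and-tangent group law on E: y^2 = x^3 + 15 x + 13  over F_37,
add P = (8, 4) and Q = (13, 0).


P != Q, so use the chord formula.
s = (y2 - y1) / (x2 - x1) = (33) / (5) mod 37 = 14
x3 = s^2 - x1 - x2 mod 37 = 14^2 - 8 - 13 = 27
y3 = s (x1 - x3) - y1 mod 37 = 14 * (8 - 27) - 4 = 26

P + Q = (27, 26)


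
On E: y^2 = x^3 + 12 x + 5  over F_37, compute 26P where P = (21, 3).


k = 26 = 11010_2 (binary, LSB first: 01011)
Double-and-add from P = (21, 3):
  bit 0 = 0: acc unchanged = O
  bit 1 = 1: acc = O + (23, 33) = (23, 33)
  bit 2 = 0: acc unchanged = (23, 33)
  bit 3 = 1: acc = (23, 33) + (12, 8) = (9, 19)
  bit 4 = 1: acc = (9, 19) + (13, 29) = (12, 29)

26P = (12, 29)


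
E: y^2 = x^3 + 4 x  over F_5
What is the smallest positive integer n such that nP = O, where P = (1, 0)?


Compute successive multiples of P until we hit O:
  1P = (1, 0)
  2P = O

ord(P) = 2


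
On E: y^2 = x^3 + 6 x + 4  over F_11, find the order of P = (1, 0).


Compute successive multiples of P until we hit O:
  1P = (1, 0)
  2P = O

ord(P) = 2


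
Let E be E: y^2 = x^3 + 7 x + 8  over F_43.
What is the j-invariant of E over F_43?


Delta = -16(4 a^3 + 27 b^2) mod 43 = 22
-1728 * (4 a)^3 = -1728 * (4*7)^3 mod 43 = 39
j = 39 * 22^(-1) mod 43 = 35

j = 35 (mod 43)


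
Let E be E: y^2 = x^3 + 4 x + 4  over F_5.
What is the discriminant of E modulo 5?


4 a^3 + 27 b^2 = 4*4^3 + 27*4^2 = 256 + 432 = 688
Delta = -16 * (688) = -11008
Delta mod 5 = 2

Delta = 2 (mod 5)


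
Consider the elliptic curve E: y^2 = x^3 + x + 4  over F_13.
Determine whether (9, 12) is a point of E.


Check whether y^2 = x^3 + 1 x + 4 (mod 13) for (x, y) = (9, 12).
LHS: y^2 = 12^2 mod 13 = 1
RHS: x^3 + 1 x + 4 = 9^3 + 1*9 + 4 mod 13 = 1
LHS = RHS

Yes, on the curve


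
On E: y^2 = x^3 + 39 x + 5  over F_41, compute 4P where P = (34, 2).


k = 4 = 100_2 (binary, LSB first: 001)
Double-and-add from P = (34, 2):
  bit 0 = 0: acc unchanged = O
  bit 1 = 0: acc unchanged = O
  bit 2 = 1: acc = O + (34, 2) = (34, 2)

4P = (34, 2)


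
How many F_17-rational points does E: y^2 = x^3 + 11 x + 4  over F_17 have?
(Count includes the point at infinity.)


For each x in F_17, count y with y^2 = x^3 + 11 x + 4 mod 17:
  x = 0: RHS = 4, y in [2, 15]  -> 2 point(s)
  x = 1: RHS = 16, y in [4, 13]  -> 2 point(s)
  x = 2: RHS = 0, y in [0]  -> 1 point(s)
  x = 3: RHS = 13, y in [8, 9]  -> 2 point(s)
  x = 7: RHS = 16, y in [4, 13]  -> 2 point(s)
  x = 8: RHS = 9, y in [3, 14]  -> 2 point(s)
  x = 9: RHS = 16, y in [4, 13]  -> 2 point(s)
  x = 10: RHS = 9, y in [3, 14]  -> 2 point(s)
  x = 13: RHS = 15, y in [7, 10]  -> 2 point(s)
  x = 15: RHS = 8, y in [5, 12]  -> 2 point(s)
  x = 16: RHS = 9, y in [3, 14]  -> 2 point(s)
Affine points: 21. Add the point at infinity: total = 22.

#E(F_17) = 22


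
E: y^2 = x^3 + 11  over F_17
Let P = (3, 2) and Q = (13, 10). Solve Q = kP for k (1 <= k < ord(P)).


Enumerate multiples of P until we hit Q = (13, 10):
  1P = (3, 2)
  2P = (13, 7)
  3P = (14, 1)
  4P = (9, 14)
  5P = (9, 3)
  6P = (14, 16)
  7P = (13, 10)
Match found at i = 7.

k = 7


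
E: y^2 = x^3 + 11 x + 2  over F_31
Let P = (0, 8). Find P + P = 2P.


Doubling: s = (3 x1^2 + a) / (2 y1)
s = (3*0^2 + 11) / (2*8) mod 31 = 22
x3 = s^2 - 2 x1 mod 31 = 22^2 - 2*0 = 19
y3 = s (x1 - x3) - y1 mod 31 = 22 * (0 - 19) - 8 = 8

2P = (19, 8)


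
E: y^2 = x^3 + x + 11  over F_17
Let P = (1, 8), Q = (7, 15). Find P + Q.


P != Q, so use the chord formula.
s = (y2 - y1) / (x2 - x1) = (7) / (6) mod 17 = 4
x3 = s^2 - x1 - x2 mod 17 = 4^2 - 1 - 7 = 8
y3 = s (x1 - x3) - y1 mod 17 = 4 * (1 - 8) - 8 = 15

P + Q = (8, 15)


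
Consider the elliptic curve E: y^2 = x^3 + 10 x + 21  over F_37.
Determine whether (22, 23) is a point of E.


Check whether y^2 = x^3 + 10 x + 21 (mod 37) for (x, y) = (22, 23).
LHS: y^2 = 23^2 mod 37 = 11
RHS: x^3 + 10 x + 21 = 22^3 + 10*22 + 21 mod 37 = 11
LHS = RHS

Yes, on the curve


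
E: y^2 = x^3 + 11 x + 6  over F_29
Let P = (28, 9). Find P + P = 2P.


Doubling: s = (3 x1^2 + a) / (2 y1)
s = (3*28^2 + 11) / (2*9) mod 29 = 4
x3 = s^2 - 2 x1 mod 29 = 4^2 - 2*28 = 18
y3 = s (x1 - x3) - y1 mod 29 = 4 * (28 - 18) - 9 = 2

2P = (18, 2)


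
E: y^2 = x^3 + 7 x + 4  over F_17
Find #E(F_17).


For each x in F_17, count y with y^2 = x^3 + 7 x + 4 mod 17:
  x = 0: RHS = 4, y in [2, 15]  -> 2 point(s)
  x = 2: RHS = 9, y in [3, 14]  -> 2 point(s)
  x = 3: RHS = 1, y in [1, 16]  -> 2 point(s)
  x = 11: RHS = 1, y in [1, 16]  -> 2 point(s)
  x = 15: RHS = 16, y in [4, 13]  -> 2 point(s)
  x = 16: RHS = 13, y in [8, 9]  -> 2 point(s)
Affine points: 12. Add the point at infinity: total = 13.

#E(F_17) = 13


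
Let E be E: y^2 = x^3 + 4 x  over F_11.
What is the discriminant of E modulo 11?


4 a^3 + 27 b^2 = 4*4^3 + 27*0^2 = 256 + 0 = 256
Delta = -16 * (256) = -4096
Delta mod 11 = 7

Delta = 7 (mod 11)


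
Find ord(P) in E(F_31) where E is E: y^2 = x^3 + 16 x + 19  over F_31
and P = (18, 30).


Compute successive multiples of P until we hit O:
  1P = (18, 30)
  2P = (30, 8)
  3P = (1, 6)
  4P = (20, 0)
  5P = (1, 25)
  6P = (30, 23)
  7P = (18, 1)
  8P = O

ord(P) = 8


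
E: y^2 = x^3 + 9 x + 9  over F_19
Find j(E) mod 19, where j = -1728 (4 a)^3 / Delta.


Delta = -16(4 a^3 + 27 b^2) mod 19 = 14
-1728 * (4 a)^3 = -1728 * (4*9)^3 mod 19 = 11
j = 11 * 14^(-1) mod 19 = 13

j = 13 (mod 19)


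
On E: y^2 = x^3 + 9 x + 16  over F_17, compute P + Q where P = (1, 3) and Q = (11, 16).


P != Q, so use the chord formula.
s = (y2 - y1) / (x2 - x1) = (13) / (10) mod 17 = 3
x3 = s^2 - x1 - x2 mod 17 = 3^2 - 1 - 11 = 14
y3 = s (x1 - x3) - y1 mod 17 = 3 * (1 - 14) - 3 = 9

P + Q = (14, 9)


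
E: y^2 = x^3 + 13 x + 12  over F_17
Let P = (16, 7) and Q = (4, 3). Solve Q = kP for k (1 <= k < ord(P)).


Enumerate multiples of P until we hit Q = (4, 3):
  1P = (16, 7)
  2P = (4, 14)
  3P = (1, 14)
  4P = (8, 4)
  5P = (12, 3)
  6P = (7, 2)
  7P = (9, 12)
  8P = (5, 7)
  9P = (13, 10)
  10P = (6, 0)
  11P = (13, 7)
  12P = (5, 10)
  13P = (9, 5)
  14P = (7, 15)
  15P = (12, 14)
  16P = (8, 13)
  17P = (1, 3)
  18P = (4, 3)
Match found at i = 18.

k = 18


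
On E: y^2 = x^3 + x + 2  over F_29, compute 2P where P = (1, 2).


k = 2 = 10_2 (binary, LSB first: 01)
Double-and-add from P = (1, 2):
  bit 0 = 0: acc unchanged = O
  bit 1 = 1: acc = O + (28, 0) = (28, 0)

2P = (28, 0)


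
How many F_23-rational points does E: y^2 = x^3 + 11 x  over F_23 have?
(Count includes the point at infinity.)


For each x in F_23, count y with y^2 = x^3 + 11 x + 0 mod 23:
  x = 0: RHS = 0, y in [0]  -> 1 point(s)
  x = 1: RHS = 12, y in [9, 14]  -> 2 point(s)
  x = 4: RHS = 16, y in [4, 19]  -> 2 point(s)
  x = 6: RHS = 6, y in [11, 12]  -> 2 point(s)
  x = 7: RHS = 6, y in [11, 12]  -> 2 point(s)
  x = 8: RHS = 2, y in [5, 18]  -> 2 point(s)
  x = 9: RHS = 0, y in [0]  -> 1 point(s)
  x = 10: RHS = 6, y in [11, 12]  -> 2 point(s)
  x = 11: RHS = 3, y in [7, 16]  -> 2 point(s)
  x = 14: RHS = 0, y in [0]  -> 1 point(s)
  x = 18: RHS = 4, y in [2, 21]  -> 2 point(s)
  x = 20: RHS = 9, y in [3, 20]  -> 2 point(s)
  x = 21: RHS = 16, y in [4, 19]  -> 2 point(s)
Affine points: 23. Add the point at infinity: total = 24.

#E(F_23) = 24


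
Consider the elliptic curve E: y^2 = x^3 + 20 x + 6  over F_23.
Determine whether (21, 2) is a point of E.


Check whether y^2 = x^3 + 20 x + 6 (mod 23) for (x, y) = (21, 2).
LHS: y^2 = 2^2 mod 23 = 4
RHS: x^3 + 20 x + 6 = 21^3 + 20*21 + 6 mod 23 = 4
LHS = RHS

Yes, on the curve


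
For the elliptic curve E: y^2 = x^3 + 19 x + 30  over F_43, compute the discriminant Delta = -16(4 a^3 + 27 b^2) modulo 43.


4 a^3 + 27 b^2 = 4*19^3 + 27*30^2 = 27436 + 24300 = 51736
Delta = -16 * (51736) = -827776
Delta mod 43 = 17

Delta = 17 (mod 43)


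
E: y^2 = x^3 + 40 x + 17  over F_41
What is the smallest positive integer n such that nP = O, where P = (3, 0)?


Compute successive multiples of P until we hit O:
  1P = (3, 0)
  2P = O

ord(P) = 2


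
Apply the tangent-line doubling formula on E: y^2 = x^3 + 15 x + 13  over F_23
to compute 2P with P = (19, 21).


Doubling: s = (3 x1^2 + a) / (2 y1)
s = (3*19^2 + 15) / (2*21) mod 23 = 13
x3 = s^2 - 2 x1 mod 23 = 13^2 - 2*19 = 16
y3 = s (x1 - x3) - y1 mod 23 = 13 * (19 - 16) - 21 = 18

2P = (16, 18)


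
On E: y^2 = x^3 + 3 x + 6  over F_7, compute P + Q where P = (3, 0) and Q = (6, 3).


P != Q, so use the chord formula.
s = (y2 - y1) / (x2 - x1) = (3) / (3) mod 7 = 1
x3 = s^2 - x1 - x2 mod 7 = 1^2 - 3 - 6 = 6
y3 = s (x1 - x3) - y1 mod 7 = 1 * (3 - 6) - 0 = 4

P + Q = (6, 4)


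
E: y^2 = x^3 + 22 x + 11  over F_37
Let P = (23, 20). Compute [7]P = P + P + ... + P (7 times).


k = 7 = 111_2 (binary, LSB first: 111)
Double-and-add from P = (23, 20):
  bit 0 = 1: acc = O + (23, 20) = (23, 20)
  bit 1 = 1: acc = (23, 20) + (27, 30) = (21, 22)
  bit 2 = 1: acc = (21, 22) + (31, 25) = (1, 21)

7P = (1, 21)


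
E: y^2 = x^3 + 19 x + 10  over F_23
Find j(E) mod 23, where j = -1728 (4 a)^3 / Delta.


Delta = -16(4 a^3 + 27 b^2) mod 23 = 19
-1728 * (4 a)^3 = -1728 * (4*19)^3 mod 23 = 6
j = 6 * 19^(-1) mod 23 = 10

j = 10 (mod 23)


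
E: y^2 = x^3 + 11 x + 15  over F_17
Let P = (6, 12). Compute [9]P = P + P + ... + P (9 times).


k = 9 = 1001_2 (binary, LSB first: 1001)
Double-and-add from P = (6, 12):
  bit 0 = 1: acc = O + (6, 12) = (6, 12)
  bit 1 = 0: acc unchanged = (6, 12)
  bit 2 = 0: acc unchanged = (6, 12)
  bit 3 = 1: acc = (6, 12) + (0, 7) = (15, 6)

9P = (15, 6)


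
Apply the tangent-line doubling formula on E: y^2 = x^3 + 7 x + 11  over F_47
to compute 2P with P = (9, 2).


Doubling: s = (3 x1^2 + a) / (2 y1)
s = (3*9^2 + 7) / (2*2) mod 47 = 39
x3 = s^2 - 2 x1 mod 47 = 39^2 - 2*9 = 46
y3 = s (x1 - x3) - y1 mod 47 = 39 * (9 - 46) - 2 = 12

2P = (46, 12)


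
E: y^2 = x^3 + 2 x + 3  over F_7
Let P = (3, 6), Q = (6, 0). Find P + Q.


P != Q, so use the chord formula.
s = (y2 - y1) / (x2 - x1) = (1) / (3) mod 7 = 5
x3 = s^2 - x1 - x2 mod 7 = 5^2 - 3 - 6 = 2
y3 = s (x1 - x3) - y1 mod 7 = 5 * (3 - 2) - 6 = 6

P + Q = (2, 6)


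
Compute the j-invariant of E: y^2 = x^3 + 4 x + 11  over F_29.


Delta = -16(4 a^3 + 27 b^2) mod 29 = 8
-1728 * (4 a)^3 = -1728 * (4*4)^3 mod 29 = 26
j = 26 * 8^(-1) mod 29 = 25

j = 25 (mod 29)


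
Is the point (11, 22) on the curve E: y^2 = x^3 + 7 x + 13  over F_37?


Check whether y^2 = x^3 + 7 x + 13 (mod 37) for (x, y) = (11, 22).
LHS: y^2 = 22^2 mod 37 = 3
RHS: x^3 + 7 x + 13 = 11^3 + 7*11 + 13 mod 37 = 15
LHS != RHS

No, not on the curve


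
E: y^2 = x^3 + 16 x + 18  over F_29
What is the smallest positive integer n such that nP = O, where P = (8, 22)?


Compute successive multiples of P until we hit O:
  1P = (8, 22)
  2P = (26, 1)
  3P = (2, 0)
  4P = (26, 28)
  5P = (8, 7)
  6P = O

ord(P) = 6


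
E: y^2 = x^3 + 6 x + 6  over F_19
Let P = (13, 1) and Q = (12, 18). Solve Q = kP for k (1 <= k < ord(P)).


Enumerate multiples of P until we hit Q = (12, 18):
  1P = (13, 1)
  2P = (12, 18)
Match found at i = 2.

k = 2


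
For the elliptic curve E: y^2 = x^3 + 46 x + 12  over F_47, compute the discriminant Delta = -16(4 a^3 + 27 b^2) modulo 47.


4 a^3 + 27 b^2 = 4*46^3 + 27*12^2 = 389344 + 3888 = 393232
Delta = -16 * (393232) = -6291712
Delta mod 47 = 37

Delta = 37 (mod 47)


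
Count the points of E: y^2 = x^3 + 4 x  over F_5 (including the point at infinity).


For each x in F_5, count y with y^2 = x^3 + 4 x + 0 mod 5:
  x = 0: RHS = 0, y in [0]  -> 1 point(s)
  x = 1: RHS = 0, y in [0]  -> 1 point(s)
  x = 2: RHS = 1, y in [1, 4]  -> 2 point(s)
  x = 3: RHS = 4, y in [2, 3]  -> 2 point(s)
  x = 4: RHS = 0, y in [0]  -> 1 point(s)
Affine points: 7. Add the point at infinity: total = 8.

#E(F_5) = 8


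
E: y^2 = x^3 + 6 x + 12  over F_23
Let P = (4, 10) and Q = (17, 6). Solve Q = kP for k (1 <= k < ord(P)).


Enumerate multiples of P until we hit Q = (17, 6):
  1P = (4, 10)
  2P = (17, 17)
  3P = (11, 11)
  4P = (16, 8)
  5P = (19, 4)
  6P = (2, 3)
  7P = (12, 8)
  8P = (20, 17)
  9P = (0, 9)
  10P = (9, 6)
  11P = (18, 15)
  12P = (5, 11)
  13P = (15, 2)
  14P = (7, 11)
  15P = (7, 12)
  16P = (15, 21)
  17P = (5, 12)
  18P = (18, 8)
  19P = (9, 17)
  20P = (0, 14)
  21P = (20, 6)
  22P = (12, 15)
  23P = (2, 20)
  24P = (19, 19)
  25P = (16, 15)
  26P = (11, 12)
  27P = (17, 6)
Match found at i = 27.

k = 27


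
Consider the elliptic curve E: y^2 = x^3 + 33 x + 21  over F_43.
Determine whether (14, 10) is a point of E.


Check whether y^2 = x^3 + 33 x + 21 (mod 43) for (x, y) = (14, 10).
LHS: y^2 = 10^2 mod 43 = 14
RHS: x^3 + 33 x + 21 = 14^3 + 33*14 + 21 mod 43 = 2
LHS != RHS

No, not on the curve


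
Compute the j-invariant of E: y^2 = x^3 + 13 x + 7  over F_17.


Delta = -16(4 a^3 + 27 b^2) mod 17 = 13
-1728 * (4 a)^3 = -1728 * (4*13)^3 mod 17 = 6
j = 6 * 13^(-1) mod 17 = 7

j = 7 (mod 17)


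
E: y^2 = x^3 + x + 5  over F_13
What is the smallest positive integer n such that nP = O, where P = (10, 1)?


Compute successive multiples of P until we hit O:
  1P = (10, 1)
  2P = (7, 2)
  3P = (12, 4)
  4P = (3, 3)
  5P = (3, 10)
  6P = (12, 9)
  7P = (7, 11)
  8P = (10, 12)
  ... (continuing to 9P)
  9P = O

ord(P) = 9


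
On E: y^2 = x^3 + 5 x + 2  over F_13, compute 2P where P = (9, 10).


Doubling: s = (3 x1^2 + a) / (2 y1)
s = (3*9^2 + 5) / (2*10) mod 13 = 2
x3 = s^2 - 2 x1 mod 13 = 2^2 - 2*9 = 12
y3 = s (x1 - x3) - y1 mod 13 = 2 * (9 - 12) - 10 = 10

2P = (12, 10)


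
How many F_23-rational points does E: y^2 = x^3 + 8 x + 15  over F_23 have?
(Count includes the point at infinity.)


For each x in F_23, count y with y^2 = x^3 + 8 x + 15 mod 23:
  x = 1: RHS = 1, y in [1, 22]  -> 2 point(s)
  x = 2: RHS = 16, y in [4, 19]  -> 2 point(s)
  x = 6: RHS = 3, y in [7, 16]  -> 2 point(s)
  x = 7: RHS = 0, y in [0]  -> 1 point(s)
  x = 8: RHS = 16, y in [4, 19]  -> 2 point(s)
  x = 11: RHS = 8, y in [10, 13]  -> 2 point(s)
  x = 13: RHS = 16, y in [4, 19]  -> 2 point(s)
  x = 17: RHS = 4, y in [2, 21]  -> 2 point(s)
  x = 22: RHS = 6, y in [11, 12]  -> 2 point(s)
Affine points: 17. Add the point at infinity: total = 18.

#E(F_23) = 18


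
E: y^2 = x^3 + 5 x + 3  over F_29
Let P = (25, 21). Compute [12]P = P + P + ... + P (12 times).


k = 12 = 1100_2 (binary, LSB first: 0011)
Double-and-add from P = (25, 21):
  bit 0 = 0: acc unchanged = O
  bit 1 = 0: acc unchanged = O
  bit 2 = 1: acc = O + (10, 26) = (10, 26)
  bit 3 = 1: acc = (10, 26) + (8, 27) = (4, 0)

12P = (4, 0)


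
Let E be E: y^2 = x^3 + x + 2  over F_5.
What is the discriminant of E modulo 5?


4 a^3 + 27 b^2 = 4*1^3 + 27*2^2 = 4 + 108 = 112
Delta = -16 * (112) = -1792
Delta mod 5 = 3

Delta = 3 (mod 5)


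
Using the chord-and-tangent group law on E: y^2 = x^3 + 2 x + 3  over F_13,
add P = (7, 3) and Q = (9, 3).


P != Q, so use the chord formula.
s = (y2 - y1) / (x2 - x1) = (0) / (2) mod 13 = 0
x3 = s^2 - x1 - x2 mod 13 = 0^2 - 7 - 9 = 10
y3 = s (x1 - x3) - y1 mod 13 = 0 * (7 - 10) - 3 = 10

P + Q = (10, 10)


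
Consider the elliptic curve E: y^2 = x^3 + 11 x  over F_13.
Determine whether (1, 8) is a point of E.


Check whether y^2 = x^3 + 11 x + 0 (mod 13) for (x, y) = (1, 8).
LHS: y^2 = 8^2 mod 13 = 12
RHS: x^3 + 11 x + 0 = 1^3 + 11*1 + 0 mod 13 = 12
LHS = RHS

Yes, on the curve


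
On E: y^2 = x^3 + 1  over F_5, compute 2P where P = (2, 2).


Doubling: s = (3 x1^2 + a) / (2 y1)
s = (3*2^2 + 0) / (2*2) mod 5 = 3
x3 = s^2 - 2 x1 mod 5 = 3^2 - 2*2 = 0
y3 = s (x1 - x3) - y1 mod 5 = 3 * (2 - 0) - 2 = 4

2P = (0, 4)


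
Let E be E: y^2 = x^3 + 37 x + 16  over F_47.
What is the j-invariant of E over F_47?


Delta = -16(4 a^3 + 27 b^2) mod 47 = 32
-1728 * (4 a)^3 = -1728 * (4*37)^3 mod 47 = 13
j = 13 * 32^(-1) mod 47 = 43

j = 43 (mod 47)


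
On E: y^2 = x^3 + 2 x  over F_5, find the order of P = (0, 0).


Compute successive multiples of P until we hit O:
  1P = (0, 0)
  2P = O

ord(P) = 2


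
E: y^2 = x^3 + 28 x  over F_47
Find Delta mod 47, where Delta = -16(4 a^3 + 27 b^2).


4 a^3 + 27 b^2 = 4*28^3 + 27*0^2 = 87808 + 0 = 87808
Delta = -16 * (87808) = -1404928
Delta mod 47 = 43

Delta = 43 (mod 47)


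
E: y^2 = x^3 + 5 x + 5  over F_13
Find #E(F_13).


For each x in F_13, count y with y^2 = x^3 + 5 x + 5 mod 13:
  x = 2: RHS = 10, y in [6, 7]  -> 2 point(s)
  x = 5: RHS = 12, y in [5, 8]  -> 2 point(s)
  x = 6: RHS = 4, y in [2, 11]  -> 2 point(s)
  x = 9: RHS = 12, y in [5, 8]  -> 2 point(s)
  x = 11: RHS = 0, y in [0]  -> 1 point(s)
  x = 12: RHS = 12, y in [5, 8]  -> 2 point(s)
Affine points: 11. Add the point at infinity: total = 12.

#E(F_13) = 12


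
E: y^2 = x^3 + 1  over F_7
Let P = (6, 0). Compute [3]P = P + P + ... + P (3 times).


k = 3 = 11_2 (binary, LSB first: 11)
Double-and-add from P = (6, 0):
  bit 0 = 1: acc = O + (6, 0) = (6, 0)
  bit 1 = 1: acc = (6, 0) + O = (6, 0)

3P = (6, 0)


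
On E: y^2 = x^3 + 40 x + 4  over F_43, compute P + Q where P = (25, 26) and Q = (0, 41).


P != Q, so use the chord formula.
s = (y2 - y1) / (x2 - x1) = (15) / (18) mod 43 = 8
x3 = s^2 - x1 - x2 mod 43 = 8^2 - 25 - 0 = 39
y3 = s (x1 - x3) - y1 mod 43 = 8 * (25 - 39) - 26 = 34

P + Q = (39, 34)


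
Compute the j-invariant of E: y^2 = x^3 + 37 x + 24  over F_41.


Delta = -16(4 a^3 + 27 b^2) mod 41 = 34
-1728 * (4 a)^3 = -1728 * (4*37)^3 mod 41 = 17
j = 17 * 34^(-1) mod 41 = 21

j = 21 (mod 41)


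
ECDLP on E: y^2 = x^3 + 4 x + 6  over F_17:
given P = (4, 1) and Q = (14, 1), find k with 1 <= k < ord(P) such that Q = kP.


Enumerate multiples of P until we hit Q = (14, 1):
  1P = (4, 1)
  2P = (5, 7)
  3P = (10, 14)
  4P = (11, 15)
  5P = (6, 12)
  6P = (16, 1)
  7P = (14, 16)
  8P = (14, 1)
Match found at i = 8.

k = 8


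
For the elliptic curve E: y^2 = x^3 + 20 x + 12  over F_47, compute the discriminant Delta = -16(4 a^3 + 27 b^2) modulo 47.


4 a^3 + 27 b^2 = 4*20^3 + 27*12^2 = 32000 + 3888 = 35888
Delta = -16 * (35888) = -574208
Delta mod 47 = 38

Delta = 38 (mod 47)


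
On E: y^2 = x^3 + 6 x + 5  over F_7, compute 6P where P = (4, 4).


k = 6 = 110_2 (binary, LSB first: 011)
Double-and-add from P = (4, 4):
  bit 0 = 0: acc unchanged = O
  bit 1 = 1: acc = O + (3, 1) = (3, 1)
  bit 2 = 1: acc = (3, 1) + (2, 5) = (4, 3)

6P = (4, 3)


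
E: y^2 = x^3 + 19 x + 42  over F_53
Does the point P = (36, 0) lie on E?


Check whether y^2 = x^3 + 19 x + 42 (mod 53) for (x, y) = (36, 0).
LHS: y^2 = 0^2 mod 53 = 0
RHS: x^3 + 19 x + 42 = 36^3 + 19*36 + 42 mod 53 = 0
LHS = RHS

Yes, on the curve


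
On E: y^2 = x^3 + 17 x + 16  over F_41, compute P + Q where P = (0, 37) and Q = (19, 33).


P != Q, so use the chord formula.
s = (y2 - y1) / (x2 - x1) = (37) / (19) mod 41 = 30
x3 = s^2 - x1 - x2 mod 41 = 30^2 - 0 - 19 = 20
y3 = s (x1 - x3) - y1 mod 41 = 30 * (0 - 20) - 37 = 19

P + Q = (20, 19)


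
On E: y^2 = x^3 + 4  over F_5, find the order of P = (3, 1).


Compute successive multiples of P until we hit O:
  1P = (3, 1)
  2P = (0, 2)
  3P = (1, 0)
  4P = (0, 3)
  5P = (3, 4)
  6P = O

ord(P) = 6


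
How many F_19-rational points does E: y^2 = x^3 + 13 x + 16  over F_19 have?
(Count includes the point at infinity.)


For each x in F_19, count y with y^2 = x^3 + 13 x + 16 mod 19:
  x = 0: RHS = 16, y in [4, 15]  -> 2 point(s)
  x = 1: RHS = 11, y in [7, 12]  -> 2 point(s)
  x = 3: RHS = 6, y in [5, 14]  -> 2 point(s)
  x = 5: RHS = 16, y in [4, 15]  -> 2 point(s)
  x = 6: RHS = 6, y in [5, 14]  -> 2 point(s)
  x = 8: RHS = 5, y in [9, 10]  -> 2 point(s)
  x = 9: RHS = 7, y in [8, 11]  -> 2 point(s)
  x = 10: RHS = 6, y in [5, 14]  -> 2 point(s)
  x = 12: RHS = 0, y in [0]  -> 1 point(s)
  x = 13: RHS = 7, y in [8, 11]  -> 2 point(s)
  x = 14: RHS = 16, y in [4, 15]  -> 2 point(s)
  x = 16: RHS = 7, y in [8, 11]  -> 2 point(s)
  x = 17: RHS = 1, y in [1, 18]  -> 2 point(s)
Affine points: 25. Add the point at infinity: total = 26.

#E(F_19) = 26


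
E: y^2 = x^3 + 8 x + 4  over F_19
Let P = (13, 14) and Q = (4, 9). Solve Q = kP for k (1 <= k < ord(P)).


Enumerate multiples of P until we hit Q = (4, 9):
  1P = (13, 14)
  2P = (9, 8)
  3P = (4, 9)
Match found at i = 3.

k = 3


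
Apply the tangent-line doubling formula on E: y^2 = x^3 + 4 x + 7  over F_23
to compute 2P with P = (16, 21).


Doubling: s = (3 x1^2 + a) / (2 y1)
s = (3*16^2 + 4) / (2*21) mod 23 = 14
x3 = s^2 - 2 x1 mod 23 = 14^2 - 2*16 = 3
y3 = s (x1 - x3) - y1 mod 23 = 14 * (16 - 3) - 21 = 0

2P = (3, 0)


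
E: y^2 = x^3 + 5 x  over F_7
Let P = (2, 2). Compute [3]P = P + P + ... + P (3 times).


k = 3 = 11_2 (binary, LSB first: 11)
Double-and-add from P = (2, 2):
  bit 0 = 1: acc = O + (2, 2) = (2, 2)
  bit 1 = 1: acc = (2, 2) + (4, 0) = (2, 5)

3P = (2, 5)


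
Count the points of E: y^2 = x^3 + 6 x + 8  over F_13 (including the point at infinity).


For each x in F_13, count y with y^2 = x^3 + 6 x + 8 mod 13:
  x = 3: RHS = 1, y in [1, 12]  -> 2 point(s)
  x = 6: RHS = 0, y in [0]  -> 1 point(s)
  x = 7: RHS = 3, y in [4, 9]  -> 2 point(s)
  x = 8: RHS = 9, y in [3, 10]  -> 2 point(s)
  x = 11: RHS = 1, y in [1, 12]  -> 2 point(s)
  x = 12: RHS = 1, y in [1, 12]  -> 2 point(s)
Affine points: 11. Add the point at infinity: total = 12.

#E(F_13) = 12


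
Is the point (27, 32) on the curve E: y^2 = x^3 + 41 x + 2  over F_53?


Check whether y^2 = x^3 + 41 x + 2 (mod 53) for (x, y) = (27, 32).
LHS: y^2 = 32^2 mod 53 = 17
RHS: x^3 + 41 x + 2 = 27^3 + 41*27 + 2 mod 53 = 16
LHS != RHS

No, not on the curve


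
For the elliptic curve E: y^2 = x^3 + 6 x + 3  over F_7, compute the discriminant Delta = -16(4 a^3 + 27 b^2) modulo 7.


4 a^3 + 27 b^2 = 4*6^3 + 27*3^2 = 864 + 243 = 1107
Delta = -16 * (1107) = -17712
Delta mod 7 = 5

Delta = 5 (mod 7)


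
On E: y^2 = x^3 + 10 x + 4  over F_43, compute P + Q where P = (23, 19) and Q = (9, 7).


P != Q, so use the chord formula.
s = (y2 - y1) / (x2 - x1) = (31) / (29) mod 43 = 7
x3 = s^2 - x1 - x2 mod 43 = 7^2 - 23 - 9 = 17
y3 = s (x1 - x3) - y1 mod 43 = 7 * (23 - 17) - 19 = 23

P + Q = (17, 23)


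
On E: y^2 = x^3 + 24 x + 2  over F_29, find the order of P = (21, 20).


Compute successive multiples of P until we hit O:
  1P = (21, 20)
  2P = (15, 24)
  3P = (16, 25)
  4P = (22, 10)
  5P = (28, 21)
  6P = (25, 25)
  7P = (19, 26)
  8P = (27, 27)
  ... (continuing to 24P)
  24P = O

ord(P) = 24


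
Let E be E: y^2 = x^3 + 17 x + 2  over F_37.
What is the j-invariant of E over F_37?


Delta = -16(4 a^3 + 27 b^2) mod 37 = 5
-1728 * (4 a)^3 = -1728 * (4*17)^3 mod 37 = 29
j = 29 * 5^(-1) mod 37 = 28

j = 28 (mod 37)


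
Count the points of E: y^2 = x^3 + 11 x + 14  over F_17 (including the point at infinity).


For each x in F_17, count y with y^2 = x^3 + 11 x + 14 mod 17:
  x = 1: RHS = 9, y in [3, 14]  -> 2 point(s)
  x = 7: RHS = 9, y in [3, 14]  -> 2 point(s)
  x = 8: RHS = 2, y in [6, 11]  -> 2 point(s)
  x = 9: RHS = 9, y in [3, 14]  -> 2 point(s)
  x = 10: RHS = 2, y in [6, 11]  -> 2 point(s)
  x = 11: RHS = 4, y in [2, 15]  -> 2 point(s)
  x = 12: RHS = 4, y in [2, 15]  -> 2 point(s)
  x = 13: RHS = 8, y in [5, 12]  -> 2 point(s)
  x = 15: RHS = 1, y in [1, 16]  -> 2 point(s)
  x = 16: RHS = 2, y in [6, 11]  -> 2 point(s)
Affine points: 20. Add the point at infinity: total = 21.

#E(F_17) = 21


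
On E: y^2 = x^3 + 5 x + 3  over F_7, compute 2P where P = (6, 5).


Doubling: s = (3 x1^2 + a) / (2 y1)
s = (3*6^2 + 5) / (2*5) mod 7 = 5
x3 = s^2 - 2 x1 mod 7 = 5^2 - 2*6 = 6
y3 = s (x1 - x3) - y1 mod 7 = 5 * (6 - 6) - 5 = 2

2P = (6, 2)


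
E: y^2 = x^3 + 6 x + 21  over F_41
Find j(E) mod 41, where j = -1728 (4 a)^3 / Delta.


Delta = -16(4 a^3 + 27 b^2) mod 41 = 8
-1728 * (4 a)^3 = -1728 * (4*6)^3 mod 41 = 40
j = 40 * 8^(-1) mod 41 = 5

j = 5 (mod 41)


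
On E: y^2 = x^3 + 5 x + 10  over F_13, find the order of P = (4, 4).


Compute successive multiples of P until we hit O:
  1P = (4, 4)
  2P = (4, 9)
  3P = O

ord(P) = 3


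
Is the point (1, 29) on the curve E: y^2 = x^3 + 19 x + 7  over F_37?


Check whether y^2 = x^3 + 19 x + 7 (mod 37) for (x, y) = (1, 29).
LHS: y^2 = 29^2 mod 37 = 27
RHS: x^3 + 19 x + 7 = 1^3 + 19*1 + 7 mod 37 = 27
LHS = RHS

Yes, on the curve


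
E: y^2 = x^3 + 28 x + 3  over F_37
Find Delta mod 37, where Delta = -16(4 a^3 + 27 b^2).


4 a^3 + 27 b^2 = 4*28^3 + 27*3^2 = 87808 + 243 = 88051
Delta = -16 * (88051) = -1408816
Delta mod 37 = 33

Delta = 33 (mod 37)


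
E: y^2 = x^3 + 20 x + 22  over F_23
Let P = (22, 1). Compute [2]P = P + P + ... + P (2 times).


k = 2 = 10_2 (binary, LSB first: 01)
Double-and-add from P = (22, 1):
  bit 0 = 0: acc unchanged = O
  bit 1 = 1: acc = O + (2, 22) = (2, 22)

2P = (2, 22)


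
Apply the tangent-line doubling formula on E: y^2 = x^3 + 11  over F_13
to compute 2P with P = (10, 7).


Doubling: s = (3 x1^2 + a) / (2 y1)
s = (3*10^2 + 0) / (2*7) mod 13 = 1
x3 = s^2 - 2 x1 mod 13 = 1^2 - 2*10 = 7
y3 = s (x1 - x3) - y1 mod 13 = 1 * (10 - 7) - 7 = 9

2P = (7, 9)


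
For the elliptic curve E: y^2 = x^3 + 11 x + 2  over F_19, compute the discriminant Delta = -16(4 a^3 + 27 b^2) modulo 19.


4 a^3 + 27 b^2 = 4*11^3 + 27*2^2 = 5324 + 108 = 5432
Delta = -16 * (5432) = -86912
Delta mod 19 = 13

Delta = 13 (mod 19)


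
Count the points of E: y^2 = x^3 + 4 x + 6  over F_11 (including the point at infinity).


For each x in F_11, count y with y^2 = x^3 + 4 x + 6 mod 11:
  x = 1: RHS = 0, y in [0]  -> 1 point(s)
  x = 2: RHS = 0, y in [0]  -> 1 point(s)
  x = 3: RHS = 1, y in [1, 10]  -> 2 point(s)
  x = 4: RHS = 9, y in [3, 8]  -> 2 point(s)
  x = 6: RHS = 4, y in [2, 9]  -> 2 point(s)
  x = 7: RHS = 3, y in [5, 6]  -> 2 point(s)
  x = 8: RHS = 0, y in [0]  -> 1 point(s)
  x = 9: RHS = 1, y in [1, 10]  -> 2 point(s)
  x = 10: RHS = 1, y in [1, 10]  -> 2 point(s)
Affine points: 15. Add the point at infinity: total = 16.

#E(F_11) = 16


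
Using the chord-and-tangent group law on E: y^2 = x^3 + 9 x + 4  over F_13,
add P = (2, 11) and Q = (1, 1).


P != Q, so use the chord formula.
s = (y2 - y1) / (x2 - x1) = (3) / (12) mod 13 = 10
x3 = s^2 - x1 - x2 mod 13 = 10^2 - 2 - 1 = 6
y3 = s (x1 - x3) - y1 mod 13 = 10 * (2 - 6) - 11 = 1

P + Q = (6, 1)


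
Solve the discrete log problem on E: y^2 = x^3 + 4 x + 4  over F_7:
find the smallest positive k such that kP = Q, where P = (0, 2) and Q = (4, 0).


Enumerate multiples of P until we hit Q = (4, 0):
  1P = (0, 2)
  2P = (1, 4)
  3P = (3, 6)
  4P = (5, 3)
  5P = (4, 0)
Match found at i = 5.

k = 5


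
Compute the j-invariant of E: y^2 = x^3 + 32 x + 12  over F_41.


Delta = -16(4 a^3 + 27 b^2) mod 41 = 28
-1728 * (4 a)^3 = -1728 * (4*32)^3 mod 41 = 29
j = 29 * 28^(-1) mod 41 = 23

j = 23 (mod 41)
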